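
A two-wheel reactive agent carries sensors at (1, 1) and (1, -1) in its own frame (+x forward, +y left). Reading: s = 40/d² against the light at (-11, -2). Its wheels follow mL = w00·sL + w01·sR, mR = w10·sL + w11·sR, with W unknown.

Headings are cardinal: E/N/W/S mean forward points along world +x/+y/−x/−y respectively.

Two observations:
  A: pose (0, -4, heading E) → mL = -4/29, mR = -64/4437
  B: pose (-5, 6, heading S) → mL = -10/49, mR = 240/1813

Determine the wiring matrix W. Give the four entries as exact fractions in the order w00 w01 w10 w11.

-1/2 0 -1 1

obs A: pose=(0,-4,E) → sL=8/29, sR=40/153, mL=-4/29, mR=-64/4437
obs B: pose=(-5,6,S) → sL=20/49, sR=20/37, mL=-10/49, mR=240/1813
sensor matrix S = [[8/29, 40/153], [20/49, 20/37]]; det S = 341120/8044281
solve [mL_A; mL_B] = S·[w00; w01] and [mR_A; mR_B] = S·[w10; w11]:
  w00 = -1/2, w01 = 0, w10 = -1, w11 = 1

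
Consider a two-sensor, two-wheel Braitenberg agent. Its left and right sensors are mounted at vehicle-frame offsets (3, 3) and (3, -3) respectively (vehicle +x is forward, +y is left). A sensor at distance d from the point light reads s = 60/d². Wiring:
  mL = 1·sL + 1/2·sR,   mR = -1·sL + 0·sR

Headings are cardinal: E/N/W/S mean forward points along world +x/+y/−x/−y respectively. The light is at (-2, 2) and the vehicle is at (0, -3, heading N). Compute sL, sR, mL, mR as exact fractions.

12 60/29 378/29 -12

left sensor world pos  = (-3, 0); dL² = 5
right sensor world pos = (3, 0); dR² = 29
sL = 60/5 = 12
sR = 60/29 = 60/29
mL = 1·sL + 1/2·sR = 378/29
mR = -1·sL + 0·sR = -12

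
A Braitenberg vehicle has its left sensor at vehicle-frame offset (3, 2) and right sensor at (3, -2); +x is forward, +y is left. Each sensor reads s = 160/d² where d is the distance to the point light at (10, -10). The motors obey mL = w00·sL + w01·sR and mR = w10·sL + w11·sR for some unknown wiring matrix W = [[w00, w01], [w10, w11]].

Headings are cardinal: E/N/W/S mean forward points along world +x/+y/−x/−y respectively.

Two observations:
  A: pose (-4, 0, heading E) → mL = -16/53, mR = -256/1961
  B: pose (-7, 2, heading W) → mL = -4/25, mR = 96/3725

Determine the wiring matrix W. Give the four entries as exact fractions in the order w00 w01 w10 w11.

obs A: pose=(-4,0,E) → sL=32/53, sR=32/37, mL=-16/53, mR=-256/1961
obs B: pose=(-7,2,W) → sL=8/25, sR=40/149, mL=-4/25, mR=96/3725
sensor matrix S = [[32/53, 32/37], [8/25, 40/149]]; det S = -837632/7304725
solve [mL_A; mL_B] = S·[w00; w01] and [mR_A; mR_B] = S·[w10; w11]:
  w00 = -1/2, w01 = 0, w10 = 1/2, w11 = -1/2

-1/2 0 1/2 -1/2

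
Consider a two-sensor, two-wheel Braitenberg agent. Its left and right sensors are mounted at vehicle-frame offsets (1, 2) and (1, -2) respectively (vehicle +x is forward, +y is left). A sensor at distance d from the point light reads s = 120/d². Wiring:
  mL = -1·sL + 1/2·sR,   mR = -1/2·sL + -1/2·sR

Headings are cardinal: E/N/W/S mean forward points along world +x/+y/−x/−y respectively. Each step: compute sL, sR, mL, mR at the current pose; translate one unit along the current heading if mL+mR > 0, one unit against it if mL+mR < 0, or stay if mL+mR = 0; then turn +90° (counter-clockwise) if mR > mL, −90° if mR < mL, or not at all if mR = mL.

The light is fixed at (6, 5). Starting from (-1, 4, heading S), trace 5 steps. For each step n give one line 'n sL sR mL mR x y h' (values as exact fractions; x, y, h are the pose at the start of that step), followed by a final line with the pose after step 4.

n=0: pose=(-1,4,S); sL=120/29, sR=24/17; mL=-1692/493, mR=-1368/493; mL+mR=-180/29 → advance -1; mR−mL=324/493 → turn +1·90°
n=1: pose=(-1,5,E); sL=3, sR=3; mL=-3/2, mR=-3; mL+mR=-9/2 → advance -1; mR−mL=-3/2 → turn -1·90°
n=2: pose=(-2,5,S); sL=120/37, sR=120/101; mL=-9900/3737, mR=-8280/3737; mL+mR=-180/37 → advance -1; mR−mL=1620/3737 → turn +1·90°
n=3: pose=(-2,6,E); sL=60/29, sR=12/5; mL=-126/145, mR=-324/145; mL+mR=-90/29 → advance -1; mR−mL=-198/145 → turn -1·90°
n=4: pose=(-3,6,S); sL=120/49, sR=120/121; mL=-11580/5929, mR=-10200/5929; mL+mR=-180/49 → advance -1; mR−mL=1380/5929 → turn +1·90°

0 120/29 24/17 -1692/493 -1368/493 -1 4 S
1 3 3 -3/2 -3 -1 5 E
2 120/37 120/101 -9900/3737 -8280/3737 -2 5 S
3 60/29 12/5 -126/145 -324/145 -2 6 E
4 120/49 120/121 -11580/5929 -10200/5929 -3 6 S
final -3 7 E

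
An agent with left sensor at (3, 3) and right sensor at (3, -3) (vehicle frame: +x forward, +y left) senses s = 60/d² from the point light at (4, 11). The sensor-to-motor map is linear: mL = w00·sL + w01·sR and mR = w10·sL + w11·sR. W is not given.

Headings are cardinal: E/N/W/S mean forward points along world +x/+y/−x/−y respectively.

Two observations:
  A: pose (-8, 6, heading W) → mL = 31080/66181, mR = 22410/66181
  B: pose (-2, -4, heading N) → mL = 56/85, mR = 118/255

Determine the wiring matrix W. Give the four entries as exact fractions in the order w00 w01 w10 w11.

obs A: pose=(-8,6,W) → sL=60/289, sR=60/229, mL=31080/66181, mR=22410/66181
obs B: pose=(-2,-4,N) → sL=4/15, sR=20/51, mL=56/85, mR=118/255
sensor matrix S = [[60/289, 60/229], [4/15, 20/51]]; det S = 12992/1125077
solve [mL_A; mL_B] = S·[w00; w01] and [mR_A; mR_B] = S·[w10; w11]:
  w00 = 1, w01 = 1, w10 = 1, w11 = 1/2

1 1 1 1/2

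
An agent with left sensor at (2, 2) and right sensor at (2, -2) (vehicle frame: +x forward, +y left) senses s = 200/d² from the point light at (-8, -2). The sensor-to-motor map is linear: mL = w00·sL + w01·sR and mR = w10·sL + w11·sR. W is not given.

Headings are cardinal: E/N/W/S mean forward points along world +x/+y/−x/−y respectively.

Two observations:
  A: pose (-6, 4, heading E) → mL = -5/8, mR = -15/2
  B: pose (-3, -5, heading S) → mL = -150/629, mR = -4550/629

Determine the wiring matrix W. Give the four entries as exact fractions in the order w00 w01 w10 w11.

obs A: pose=(-6,4,E) → sL=5/2, sR=25/4, mL=-5/8, mR=-15/2
obs B: pose=(-3,-5,S) → sL=100/37, sR=100/17, mL=-150/629, mR=-4550/629
sensor matrix S = [[5/2, 25/4], [100/37, 100/17]]; det S = -1375/629
solve [mL_A; mL_B] = S·[w00; w01] and [mR_A; mR_B] = S·[w10; w11]:
  w00 = 1, w01 = -1/2, w10 = -1/2, w11 = -1

1 -1/2 -1/2 -1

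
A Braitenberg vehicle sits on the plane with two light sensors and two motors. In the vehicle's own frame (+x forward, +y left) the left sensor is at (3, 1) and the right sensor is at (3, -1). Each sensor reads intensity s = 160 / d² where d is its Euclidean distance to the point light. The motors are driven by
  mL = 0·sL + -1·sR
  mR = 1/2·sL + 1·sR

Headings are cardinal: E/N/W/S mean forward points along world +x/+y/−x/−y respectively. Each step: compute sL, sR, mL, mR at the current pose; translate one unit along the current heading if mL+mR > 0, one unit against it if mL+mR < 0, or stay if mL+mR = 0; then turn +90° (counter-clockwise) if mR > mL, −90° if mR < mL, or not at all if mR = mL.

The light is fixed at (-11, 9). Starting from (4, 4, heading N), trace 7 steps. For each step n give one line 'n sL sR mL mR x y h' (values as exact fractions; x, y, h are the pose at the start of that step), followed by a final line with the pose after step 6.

0 4/5 8/13 -8/13 66/65 4 4 N
1 160/169 160/153 -160/153 39280/25857 4 5 W
2 80/137 80/109 -80/109 15320/14933 3 5 S
3 32/61 32/65 -32/65 2992/3965 3 4 E
4 4/5 8/13 -8/13 66/65 4 4 N
5 160/169 160/153 -160/153 39280/25857 4 5 W
6 80/137 80/109 -80/109 15320/14933 3 5 S
final 3 4 E

n=0: pose=(4,4,N); sL=4/5, sR=8/13; mL=-8/13, mR=66/65; mL+mR=2/5 → advance +1; mR−mL=106/65 → turn +1·90°
n=1: pose=(4,5,W); sL=160/169, sR=160/153; mL=-160/153, mR=39280/25857; mL+mR=80/169 → advance +1; mR−mL=66320/25857 → turn +1·90°
n=2: pose=(3,5,S); sL=80/137, sR=80/109; mL=-80/109, mR=15320/14933; mL+mR=40/137 → advance +1; mR−mL=26280/14933 → turn +1·90°
n=3: pose=(3,4,E); sL=32/61, sR=32/65; mL=-32/65, mR=2992/3965; mL+mR=16/61 → advance +1; mR−mL=4944/3965 → turn +1·90°
n=4: pose=(4,4,N); sL=4/5, sR=8/13; mL=-8/13, mR=66/65; mL+mR=2/5 → advance +1; mR−mL=106/65 → turn +1·90°
n=5: pose=(4,5,W); sL=160/169, sR=160/153; mL=-160/153, mR=39280/25857; mL+mR=80/169 → advance +1; mR−mL=66320/25857 → turn +1·90°
n=6: pose=(3,5,S); sL=80/137, sR=80/109; mL=-80/109, mR=15320/14933; mL+mR=40/137 → advance +1; mR−mL=26280/14933 → turn +1·90°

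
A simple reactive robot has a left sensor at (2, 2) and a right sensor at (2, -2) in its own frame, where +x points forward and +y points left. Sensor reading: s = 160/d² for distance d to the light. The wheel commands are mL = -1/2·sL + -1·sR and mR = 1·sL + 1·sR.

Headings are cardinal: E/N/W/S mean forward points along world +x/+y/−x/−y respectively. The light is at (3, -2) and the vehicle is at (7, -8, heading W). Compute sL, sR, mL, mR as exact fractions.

40/17 8 -156/17 176/17

left sensor world pos  = (5, -10); dL² = 68
right sensor world pos = (5, -6); dR² = 20
sL = 160/68 = 40/17
sR = 160/20 = 8
mL = -1/2·sL + -1·sR = -156/17
mR = 1·sL + 1·sR = 176/17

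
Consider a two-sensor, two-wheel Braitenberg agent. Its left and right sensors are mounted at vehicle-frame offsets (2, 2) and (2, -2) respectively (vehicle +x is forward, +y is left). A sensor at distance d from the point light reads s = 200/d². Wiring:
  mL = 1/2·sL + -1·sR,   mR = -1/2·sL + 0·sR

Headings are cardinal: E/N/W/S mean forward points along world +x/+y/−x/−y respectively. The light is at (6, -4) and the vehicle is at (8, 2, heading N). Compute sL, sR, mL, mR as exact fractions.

left sensor world pos  = (6, 4); dL² = 64
right sensor world pos = (10, 4); dR² = 80
sL = 200/64 = 25/8
sR = 200/80 = 5/2
mL = 1/2·sL + -1·sR = -15/16
mR = -1/2·sL + 0·sR = -25/16

25/8 5/2 -15/16 -25/16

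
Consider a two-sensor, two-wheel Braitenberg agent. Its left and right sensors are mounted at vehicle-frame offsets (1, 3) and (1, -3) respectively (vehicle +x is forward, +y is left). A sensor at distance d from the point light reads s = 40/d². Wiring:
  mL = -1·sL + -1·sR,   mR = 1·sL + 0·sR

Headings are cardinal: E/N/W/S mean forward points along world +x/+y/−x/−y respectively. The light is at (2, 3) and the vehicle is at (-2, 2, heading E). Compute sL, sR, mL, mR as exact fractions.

40/13 8/5 -304/65 40/13

left sensor world pos  = (-1, 5); dL² = 13
right sensor world pos = (-1, -1); dR² = 25
sL = 40/13 = 40/13
sR = 40/25 = 8/5
mL = -1·sL + -1·sR = -304/65
mR = 1·sL + 0·sR = 40/13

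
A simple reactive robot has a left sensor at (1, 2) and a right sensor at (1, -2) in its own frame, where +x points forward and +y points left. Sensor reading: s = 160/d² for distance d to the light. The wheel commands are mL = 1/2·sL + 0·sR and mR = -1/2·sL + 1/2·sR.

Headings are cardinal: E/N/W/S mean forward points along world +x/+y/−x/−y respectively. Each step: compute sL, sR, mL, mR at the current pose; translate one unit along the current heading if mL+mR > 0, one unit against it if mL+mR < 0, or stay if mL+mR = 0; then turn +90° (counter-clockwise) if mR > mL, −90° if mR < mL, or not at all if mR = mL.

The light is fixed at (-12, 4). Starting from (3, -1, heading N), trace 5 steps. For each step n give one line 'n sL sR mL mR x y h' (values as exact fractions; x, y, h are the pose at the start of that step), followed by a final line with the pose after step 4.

0 32/37 32/61 16/37 -384/2257 3 -1 N
1 8/13 40/73 4/13 -32/949 3 0 E
2 160/349 160/221 80/349 10240/77129 4 0 S
3 80/137 80/117 40/137 800/16029 4 -1 W
4 32/37 32/61 16/37 -384/2257 3 -1 N
final 3 0 E

n=0: pose=(3,-1,N); sL=32/37, sR=32/61; mL=16/37, mR=-384/2257; mL+mR=16/61 → advance +1; mR−mL=-1360/2257 → turn -1·90°
n=1: pose=(3,0,E); sL=8/13, sR=40/73; mL=4/13, mR=-32/949; mL+mR=20/73 → advance +1; mR−mL=-324/949 → turn -1·90°
n=2: pose=(4,0,S); sL=160/349, sR=160/221; mL=80/349, mR=10240/77129; mL+mR=80/221 → advance +1; mR−mL=-7440/77129 → turn -1·90°
n=3: pose=(4,-1,W); sL=80/137, sR=80/117; mL=40/137, mR=800/16029; mL+mR=40/117 → advance +1; mR−mL=-3880/16029 → turn -1·90°
n=4: pose=(3,-1,N); sL=32/37, sR=32/61; mL=16/37, mR=-384/2257; mL+mR=16/61 → advance +1; mR−mL=-1360/2257 → turn -1·90°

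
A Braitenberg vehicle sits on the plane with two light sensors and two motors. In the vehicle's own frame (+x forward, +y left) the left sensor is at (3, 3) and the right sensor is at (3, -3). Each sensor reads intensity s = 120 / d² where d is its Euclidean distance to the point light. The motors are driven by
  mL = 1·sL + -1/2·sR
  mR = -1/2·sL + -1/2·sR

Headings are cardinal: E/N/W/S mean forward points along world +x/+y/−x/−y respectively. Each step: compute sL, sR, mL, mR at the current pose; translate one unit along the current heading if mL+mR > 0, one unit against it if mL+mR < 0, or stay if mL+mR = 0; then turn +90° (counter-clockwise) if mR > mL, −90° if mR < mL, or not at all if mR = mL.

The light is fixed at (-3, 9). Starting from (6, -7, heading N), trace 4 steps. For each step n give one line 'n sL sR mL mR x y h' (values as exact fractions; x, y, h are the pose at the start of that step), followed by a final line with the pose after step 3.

0 24/41 120/313 5052/12833 -6216/12833 6 -7 N
1 6/17 15/68 33/136 -39/136 6 -8 E
2 120/521 24/85 3948/44285 -11352/44285 5 -8 S
3 60/193 60/97 30/18721 -8700/18721 5 -7 W
final 6 -7 N

n=0: pose=(6,-7,N); sL=24/41, sR=120/313; mL=5052/12833, mR=-6216/12833; mL+mR=-1164/12833 → advance -1; mR−mL=-36/41 → turn -1·90°
n=1: pose=(6,-8,E); sL=6/17, sR=15/68; mL=33/136, mR=-39/136; mL+mR=-3/68 → advance -1; mR−mL=-9/17 → turn -1·90°
n=2: pose=(5,-8,S); sL=120/521, sR=24/85; mL=3948/44285, mR=-11352/44285; mL+mR=-7404/44285 → advance -1; mR−mL=-180/521 → turn -1·90°
n=3: pose=(5,-7,W); sL=60/193, sR=60/97; mL=30/18721, mR=-8700/18721; mL+mR=-8670/18721 → advance -1; mR−mL=-90/193 → turn -1·90°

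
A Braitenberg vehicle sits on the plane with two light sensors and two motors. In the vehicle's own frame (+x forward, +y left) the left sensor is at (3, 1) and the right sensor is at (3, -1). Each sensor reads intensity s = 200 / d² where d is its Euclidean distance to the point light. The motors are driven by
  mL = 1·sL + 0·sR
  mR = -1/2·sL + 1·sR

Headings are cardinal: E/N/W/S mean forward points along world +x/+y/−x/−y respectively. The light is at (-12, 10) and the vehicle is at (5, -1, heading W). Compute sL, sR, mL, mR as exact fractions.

10/17 25/37 10/17 240/629

left sensor world pos  = (2, -2); dL² = 340
right sensor world pos = (2, 0); dR² = 296
sL = 200/340 = 10/17
sR = 200/296 = 25/37
mL = 1·sL + 0·sR = 10/17
mR = -1/2·sL + 1·sR = 240/629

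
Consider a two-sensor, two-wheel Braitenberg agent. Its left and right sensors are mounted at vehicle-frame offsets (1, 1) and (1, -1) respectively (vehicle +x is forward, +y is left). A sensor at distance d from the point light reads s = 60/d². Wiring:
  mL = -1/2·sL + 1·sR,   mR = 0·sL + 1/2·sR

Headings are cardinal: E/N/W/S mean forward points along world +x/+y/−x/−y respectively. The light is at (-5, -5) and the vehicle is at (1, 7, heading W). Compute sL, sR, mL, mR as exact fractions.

left sensor world pos  = (0, 6); dL² = 146
right sensor world pos = (0, 8); dR² = 194
sL = 60/146 = 30/73
sR = 60/194 = 30/97
mL = -1/2·sL + 1·sR = 735/7081
mR = 0·sL + 1/2·sR = 15/97

30/73 30/97 735/7081 15/97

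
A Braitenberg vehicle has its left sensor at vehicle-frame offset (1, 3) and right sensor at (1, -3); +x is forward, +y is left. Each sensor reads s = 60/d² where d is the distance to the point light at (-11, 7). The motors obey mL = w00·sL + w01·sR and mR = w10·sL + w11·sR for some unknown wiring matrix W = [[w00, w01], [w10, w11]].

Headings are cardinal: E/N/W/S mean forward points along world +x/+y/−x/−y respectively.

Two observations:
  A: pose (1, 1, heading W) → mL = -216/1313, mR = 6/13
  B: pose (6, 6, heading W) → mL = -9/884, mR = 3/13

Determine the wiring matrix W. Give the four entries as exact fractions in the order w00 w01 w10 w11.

obs A: pose=(1,1,W) → sL=30/101, sR=6/13, mL=-216/1313, mR=6/13
obs B: pose=(6,6,W) → sL=15/68, sR=3/13, mL=-9/884, mR=3/13
sensor matrix S = [[30/101, 6/13], [15/68, 3/13]]; det S = -1485/44642
solve [mL_A; mL_B] = S·[w00; w01] and [mR_A; mR_B] = S·[w10; w11]:
  w00 = 1, w01 = -1, w10 = 0, w11 = 1

1 -1 0 1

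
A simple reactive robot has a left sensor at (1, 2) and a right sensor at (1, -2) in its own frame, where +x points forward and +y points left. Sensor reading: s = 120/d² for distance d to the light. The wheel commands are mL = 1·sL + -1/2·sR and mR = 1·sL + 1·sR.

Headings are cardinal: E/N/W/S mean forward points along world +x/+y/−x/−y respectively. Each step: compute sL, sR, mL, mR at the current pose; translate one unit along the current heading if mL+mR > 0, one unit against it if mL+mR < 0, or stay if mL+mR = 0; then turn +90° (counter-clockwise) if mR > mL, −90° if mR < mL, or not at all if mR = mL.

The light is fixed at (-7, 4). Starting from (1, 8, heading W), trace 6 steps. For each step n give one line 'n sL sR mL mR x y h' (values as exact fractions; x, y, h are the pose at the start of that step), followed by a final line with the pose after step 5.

0 120/53 24/17 1404/901 3312/901 1 8 W
1 4/3 60/17 -22/51 248/51 0 8 S
2 120/89 24/13 492/1157 3696/1157 0 7 E
3 30/13 30/29 675/377 1260/377 1 7 N
4 120/53 24/17 1404/901 3312/901 1 8 W
5 4/3 60/17 -22/51 248/51 0 8 S
final 0 7 E

n=0: pose=(1,8,W); sL=120/53, sR=24/17; mL=1404/901, mR=3312/901; mL+mR=4716/901 → advance +1; mR−mL=36/17 → turn +1·90°
n=1: pose=(0,8,S); sL=4/3, sR=60/17; mL=-22/51, mR=248/51; mL+mR=226/51 → advance +1; mR−mL=90/17 → turn +1·90°
n=2: pose=(0,7,E); sL=120/89, sR=24/13; mL=492/1157, mR=3696/1157; mL+mR=4188/1157 → advance +1; mR−mL=36/13 → turn +1·90°
n=3: pose=(1,7,N); sL=30/13, sR=30/29; mL=675/377, mR=1260/377; mL+mR=1935/377 → advance +1; mR−mL=45/29 → turn +1·90°
n=4: pose=(1,8,W); sL=120/53, sR=24/17; mL=1404/901, mR=3312/901; mL+mR=4716/901 → advance +1; mR−mL=36/17 → turn +1·90°
n=5: pose=(0,8,S); sL=4/3, sR=60/17; mL=-22/51, mR=248/51; mL+mR=226/51 → advance +1; mR−mL=90/17 → turn +1·90°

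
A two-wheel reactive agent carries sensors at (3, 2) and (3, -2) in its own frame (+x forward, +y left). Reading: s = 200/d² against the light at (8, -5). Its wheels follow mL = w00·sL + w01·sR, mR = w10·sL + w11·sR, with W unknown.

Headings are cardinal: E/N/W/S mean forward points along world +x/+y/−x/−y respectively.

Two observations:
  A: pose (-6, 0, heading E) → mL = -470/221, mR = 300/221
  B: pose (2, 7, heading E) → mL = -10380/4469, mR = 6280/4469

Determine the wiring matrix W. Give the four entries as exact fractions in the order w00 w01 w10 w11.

obs A: pose=(-6,0,E) → sL=20/17, sR=20/13, mL=-470/221, mR=300/221
obs B: pose=(2,7,E) → sL=40/41, sR=200/109, mL=-10380/4469, mR=6280/4469
sensor matrix S = [[20/17, 20/13], [40/41, 200/109]]; det S = 649600/987649
solve [mL_A; mL_B] = S·[w00; w01] and [mR_A; mR_B] = S·[w10; w11]:
  w00 = -1/2, w01 = -1, w10 = 1/2, w11 = 1/2

-1/2 -1 1/2 1/2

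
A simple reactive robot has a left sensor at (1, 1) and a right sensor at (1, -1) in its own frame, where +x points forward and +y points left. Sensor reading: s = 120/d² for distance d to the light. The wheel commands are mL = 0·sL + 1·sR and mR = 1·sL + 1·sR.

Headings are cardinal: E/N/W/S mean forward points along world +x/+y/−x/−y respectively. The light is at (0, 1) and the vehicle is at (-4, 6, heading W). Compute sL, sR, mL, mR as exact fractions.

120/41 120/61 120/61 12240/2501

left sensor world pos  = (-5, 5); dL² = 41
right sensor world pos = (-5, 7); dR² = 61
sL = 120/41 = 120/41
sR = 120/61 = 120/61
mL = 0·sL + 1·sR = 120/61
mR = 1·sL + 1·sR = 12240/2501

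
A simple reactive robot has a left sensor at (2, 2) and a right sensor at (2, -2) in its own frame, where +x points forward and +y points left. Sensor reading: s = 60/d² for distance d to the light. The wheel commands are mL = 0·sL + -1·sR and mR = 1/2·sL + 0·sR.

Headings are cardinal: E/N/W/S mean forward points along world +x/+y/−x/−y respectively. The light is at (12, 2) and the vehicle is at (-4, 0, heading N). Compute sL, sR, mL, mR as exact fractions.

5/27 15/49 -15/49 5/54

left sensor world pos  = (-6, 2); dL² = 324
right sensor world pos = (-2, 2); dR² = 196
sL = 60/324 = 5/27
sR = 60/196 = 15/49
mL = 0·sL + -1·sR = -15/49
mR = 1/2·sL + 0·sR = 5/54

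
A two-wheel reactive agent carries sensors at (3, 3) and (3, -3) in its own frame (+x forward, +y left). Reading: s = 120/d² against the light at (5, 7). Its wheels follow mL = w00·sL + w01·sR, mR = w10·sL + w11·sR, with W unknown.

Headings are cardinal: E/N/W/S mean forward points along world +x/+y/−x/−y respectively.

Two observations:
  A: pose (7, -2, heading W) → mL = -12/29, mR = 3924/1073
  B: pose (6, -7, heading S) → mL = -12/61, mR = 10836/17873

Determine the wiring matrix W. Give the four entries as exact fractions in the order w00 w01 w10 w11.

obs A: pose=(7,-2,W) → sL=24/29, sR=120/37, mL=-12/29, mR=3924/1073
obs B: pose=(6,-7,S) → sL=24/61, sR=120/293, mL=-12/61, mR=10836/17873
sensor matrix S = [[24/29, 120/37], [24/61, 120/293]]; det S = -17971200/19177729
solve [mL_A; mL_B] = S·[w00; w01] and [mR_A; mR_B] = S·[w10; w11]:
  w00 = -1/2, w01 = 0, w10 = 1/2, w11 = 1

-1/2 0 1/2 1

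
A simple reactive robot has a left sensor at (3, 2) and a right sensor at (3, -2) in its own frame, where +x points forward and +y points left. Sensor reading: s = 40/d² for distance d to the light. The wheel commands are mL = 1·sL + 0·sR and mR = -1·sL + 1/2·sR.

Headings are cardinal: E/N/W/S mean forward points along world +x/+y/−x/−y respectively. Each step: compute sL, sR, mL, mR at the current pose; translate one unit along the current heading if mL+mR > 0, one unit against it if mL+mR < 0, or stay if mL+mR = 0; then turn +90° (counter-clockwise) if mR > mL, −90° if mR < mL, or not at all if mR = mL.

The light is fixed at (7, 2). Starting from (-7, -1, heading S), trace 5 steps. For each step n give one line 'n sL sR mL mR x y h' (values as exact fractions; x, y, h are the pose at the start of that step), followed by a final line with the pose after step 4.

0 2/9 10/73 2/9 -101/657 -7 -1 S
1 8/65 40/293 8/65 -1044/19045 -7 -2 W
2 4/29 4/17 4/29 -10/493 -8 -2 N
3 8/29 40/169 8/29 -772/4901 -8 -1 E
4 2/9 10/73 2/9 -101/657 -7 -1 S
final -7 -2 W

n=0: pose=(-7,-1,S); sL=2/9, sR=10/73; mL=2/9, mR=-101/657; mL+mR=5/73 → advance +1; mR−mL=-247/657 → turn -1·90°
n=1: pose=(-7,-2,W); sL=8/65, sR=40/293; mL=8/65, mR=-1044/19045; mL+mR=20/293 → advance +1; mR−mL=-3388/19045 → turn -1·90°
n=2: pose=(-8,-2,N); sL=4/29, sR=4/17; mL=4/29, mR=-10/493; mL+mR=2/17 → advance +1; mR−mL=-78/493 → turn -1·90°
n=3: pose=(-8,-1,E); sL=8/29, sR=40/169; mL=8/29, mR=-772/4901; mL+mR=20/169 → advance +1; mR−mL=-2124/4901 → turn -1·90°
n=4: pose=(-7,-1,S); sL=2/9, sR=10/73; mL=2/9, mR=-101/657; mL+mR=5/73 → advance +1; mR−mL=-247/657 → turn -1·90°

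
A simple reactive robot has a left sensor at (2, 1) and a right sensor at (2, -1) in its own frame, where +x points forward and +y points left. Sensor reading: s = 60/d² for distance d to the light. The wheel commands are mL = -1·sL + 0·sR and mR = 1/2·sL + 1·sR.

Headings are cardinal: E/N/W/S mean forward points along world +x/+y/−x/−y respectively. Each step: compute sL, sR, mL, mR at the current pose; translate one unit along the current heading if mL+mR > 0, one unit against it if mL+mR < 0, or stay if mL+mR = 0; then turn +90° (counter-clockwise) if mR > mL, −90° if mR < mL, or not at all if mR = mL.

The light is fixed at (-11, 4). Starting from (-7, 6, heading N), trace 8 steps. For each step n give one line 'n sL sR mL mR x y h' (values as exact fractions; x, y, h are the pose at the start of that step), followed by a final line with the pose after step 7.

n=0: pose=(-7,6,N); sL=12/5, sR=60/41; mL=-12/5, mR=546/205; mL+mR=54/205 → advance +1; mR−mL=1038/205 → turn +1·90°
n=1: pose=(-7,7,W); sL=15/2, sR=3; mL=-15/2, mR=27/4; mL+mR=-3/4 → advance -1; mR−mL=57/4 → turn +1·90°
n=2: pose=(-6,7,S); sL=60/37, sR=60/17; mL=-60/37, mR=2730/629; mL+mR=1710/629 → advance +1; mR−mL=3750/629 → turn +1·90°
n=3: pose=(-6,6,E); sL=30/29, sR=6/5; mL=-30/29, mR=249/145; mL+mR=99/145 → advance +1; mR−mL=399/145 → turn +1·90°
n=4: pose=(-5,6,N); sL=60/41, sR=12/13; mL=-60/41, mR=882/533; mL+mR=102/533 → advance +1; mR−mL=1662/533 → turn +1·90°
n=5: pose=(-5,7,W); sL=3, sR=15/8; mL=-3, mR=27/8; mL+mR=3/8 → advance +1; mR−mL=51/8 → turn +1·90°
n=6: pose=(-6,7,S); sL=60/37, sR=60/17; mL=-60/37, mR=2730/629; mL+mR=1710/629 → advance +1; mR−mL=3750/629 → turn +1·90°
n=7: pose=(-6,6,E); sL=30/29, sR=6/5; mL=-30/29, mR=249/145; mL+mR=99/145 → advance +1; mR−mL=399/145 → turn +1·90°

0 12/5 60/41 -12/5 546/205 -7 6 N
1 15/2 3 -15/2 27/4 -7 7 W
2 60/37 60/17 -60/37 2730/629 -6 7 S
3 30/29 6/5 -30/29 249/145 -6 6 E
4 60/41 12/13 -60/41 882/533 -5 6 N
5 3 15/8 -3 27/8 -5 7 W
6 60/37 60/17 -60/37 2730/629 -6 7 S
7 30/29 6/5 -30/29 249/145 -6 6 E
final -5 6 N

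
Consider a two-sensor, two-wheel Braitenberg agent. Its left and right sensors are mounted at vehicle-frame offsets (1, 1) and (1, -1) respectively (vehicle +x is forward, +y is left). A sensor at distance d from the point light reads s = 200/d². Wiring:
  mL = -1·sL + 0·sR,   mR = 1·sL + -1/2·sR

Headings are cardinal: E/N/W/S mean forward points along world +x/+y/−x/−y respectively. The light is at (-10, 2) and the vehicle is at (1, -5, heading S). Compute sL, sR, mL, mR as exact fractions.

left sensor world pos  = (2, -6); dL² = 208
right sensor world pos = (0, -6); dR² = 164
sL = 200/208 = 25/26
sR = 200/164 = 50/41
mL = -1·sL + 0·sR = -25/26
mR = 1·sL + -1/2·sR = 375/1066

25/26 50/41 -25/26 375/1066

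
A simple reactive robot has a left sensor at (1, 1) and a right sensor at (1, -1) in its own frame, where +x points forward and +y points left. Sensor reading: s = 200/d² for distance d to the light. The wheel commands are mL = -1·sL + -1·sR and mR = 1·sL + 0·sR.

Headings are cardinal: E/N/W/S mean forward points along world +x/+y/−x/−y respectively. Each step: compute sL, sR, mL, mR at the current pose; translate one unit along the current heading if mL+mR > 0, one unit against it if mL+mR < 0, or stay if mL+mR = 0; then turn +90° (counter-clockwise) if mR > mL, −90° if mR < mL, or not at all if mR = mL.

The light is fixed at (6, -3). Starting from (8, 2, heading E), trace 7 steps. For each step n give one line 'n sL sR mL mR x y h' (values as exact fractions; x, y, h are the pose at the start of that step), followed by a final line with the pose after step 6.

n=0: pose=(8,2,E); sL=40/9, sR=8; mL=-112/9, mR=40/9; mL+mR=-8 → advance -1; mR−mL=152/9 → turn +1·90°
n=1: pose=(7,2,N); sL=50/9, sR=5; mL=-95/9, mR=50/9; mL+mR=-5 → advance -1; mR−mL=145/9 → turn +1·90°
n=2: pose=(7,1,W); sL=200/9, sR=8; mL=-272/9, mR=200/9; mL+mR=-8 → advance -1; mR−mL=472/9 → turn +1·90°
n=3: pose=(8,1,S); sL=100/9, sR=20; mL=-280/9, mR=100/9; mL+mR=-20 → advance -1; mR−mL=380/9 → turn +1·90°
n=4: pose=(8,2,E); sL=40/9, sR=8; mL=-112/9, mR=40/9; mL+mR=-8 → advance -1; mR−mL=152/9 → turn +1·90°
n=5: pose=(7,2,N); sL=50/9, sR=5; mL=-95/9, mR=50/9; mL+mR=-5 → advance -1; mR−mL=145/9 → turn +1·90°
n=6: pose=(7,1,W); sL=200/9, sR=8; mL=-272/9, mR=200/9; mL+mR=-8 → advance -1; mR−mL=472/9 → turn +1·90°

0 40/9 8 -112/9 40/9 8 2 E
1 50/9 5 -95/9 50/9 7 2 N
2 200/9 8 -272/9 200/9 7 1 W
3 100/9 20 -280/9 100/9 8 1 S
4 40/9 8 -112/9 40/9 8 2 E
5 50/9 5 -95/9 50/9 7 2 N
6 200/9 8 -272/9 200/9 7 1 W
final 8 1 S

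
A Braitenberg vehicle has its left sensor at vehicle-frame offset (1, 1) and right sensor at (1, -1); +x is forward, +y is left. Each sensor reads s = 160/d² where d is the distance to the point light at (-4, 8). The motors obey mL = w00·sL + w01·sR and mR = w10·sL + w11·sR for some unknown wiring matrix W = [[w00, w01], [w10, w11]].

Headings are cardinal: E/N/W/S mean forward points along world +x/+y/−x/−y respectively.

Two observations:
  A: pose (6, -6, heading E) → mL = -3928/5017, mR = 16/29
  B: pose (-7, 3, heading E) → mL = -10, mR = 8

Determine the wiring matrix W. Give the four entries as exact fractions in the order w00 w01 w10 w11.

obs A: pose=(6,-6,E) → sL=16/29, sR=80/173, mL=-3928/5017, mR=16/29
obs B: pose=(-7,3,E) → sL=8, sR=4, mL=-10, mR=8
sensor matrix S = [[16/29, 80/173], [8, 4]]; det S = -7488/5017
solve [mL_A; mL_B] = S·[w00; w01] and [mR_A; mR_B] = S·[w10; w11]:
  w00 = -1, w01 = -1/2, w10 = 1, w11 = 0

-1 -1/2 1 0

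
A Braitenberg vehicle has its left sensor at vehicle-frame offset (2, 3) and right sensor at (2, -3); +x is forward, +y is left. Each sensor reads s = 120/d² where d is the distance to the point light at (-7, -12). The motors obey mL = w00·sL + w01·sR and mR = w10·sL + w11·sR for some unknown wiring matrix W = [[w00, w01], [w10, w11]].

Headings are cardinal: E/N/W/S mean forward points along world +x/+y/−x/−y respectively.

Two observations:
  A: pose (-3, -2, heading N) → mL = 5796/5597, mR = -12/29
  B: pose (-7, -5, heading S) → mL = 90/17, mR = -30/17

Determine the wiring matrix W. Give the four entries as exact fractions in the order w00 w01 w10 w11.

obs A: pose=(-3,-2,N) → sL=24/29, sR=120/193, mL=5796/5597, mR=-12/29
obs B: pose=(-7,-5,S) → sL=60/17, sR=60/17, mL=90/17, mR=-30/17
sensor matrix S = [[24/29, 120/193], [60/17, 60/17]]; det S = 69120/95149
solve [mL_A; mL_B] = S·[w00; w01] and [mR_A; mR_B] = S·[w10; w11]:
  w00 = 1/2, w01 = 1, w10 = -1/2, w11 = 0

1/2 1 -1/2 0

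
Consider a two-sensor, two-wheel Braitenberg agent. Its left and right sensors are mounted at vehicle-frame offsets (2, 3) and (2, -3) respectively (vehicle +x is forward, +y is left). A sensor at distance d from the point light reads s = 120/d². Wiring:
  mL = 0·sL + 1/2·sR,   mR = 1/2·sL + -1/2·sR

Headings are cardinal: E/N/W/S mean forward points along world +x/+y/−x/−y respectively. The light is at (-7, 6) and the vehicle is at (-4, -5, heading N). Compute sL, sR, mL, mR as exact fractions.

40/27 40/39 20/39 80/351

left sensor world pos  = (-7, -3); dL² = 81
right sensor world pos = (-1, -3); dR² = 117
sL = 120/81 = 40/27
sR = 120/117 = 40/39
mL = 0·sL + 1/2·sR = 20/39
mR = 1/2·sL + -1/2·sR = 80/351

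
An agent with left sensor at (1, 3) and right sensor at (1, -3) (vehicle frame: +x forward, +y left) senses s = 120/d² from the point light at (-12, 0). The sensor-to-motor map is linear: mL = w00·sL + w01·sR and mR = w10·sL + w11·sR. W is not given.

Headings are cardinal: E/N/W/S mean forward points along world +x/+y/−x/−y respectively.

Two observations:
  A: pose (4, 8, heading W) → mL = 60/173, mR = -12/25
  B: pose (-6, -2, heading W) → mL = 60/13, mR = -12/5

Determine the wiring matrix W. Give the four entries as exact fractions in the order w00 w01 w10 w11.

obs A: pose=(4,8,W) → sL=12/25, sR=60/173, mL=60/173, mR=-12/25
obs B: pose=(-6,-2,W) → sL=12/5, sR=60/13, mL=60/13, mR=-12/5
sensor matrix S = [[12/25, 60/173], [12/5, 60/13]]; det S = 15552/11245
solve [mL_A; mL_B] = S·[w00; w01] and [mR_A; mR_B] = S·[w10; w11]:
  w00 = 0, w01 = 1, w10 = -1, w11 = 0

0 1 -1 0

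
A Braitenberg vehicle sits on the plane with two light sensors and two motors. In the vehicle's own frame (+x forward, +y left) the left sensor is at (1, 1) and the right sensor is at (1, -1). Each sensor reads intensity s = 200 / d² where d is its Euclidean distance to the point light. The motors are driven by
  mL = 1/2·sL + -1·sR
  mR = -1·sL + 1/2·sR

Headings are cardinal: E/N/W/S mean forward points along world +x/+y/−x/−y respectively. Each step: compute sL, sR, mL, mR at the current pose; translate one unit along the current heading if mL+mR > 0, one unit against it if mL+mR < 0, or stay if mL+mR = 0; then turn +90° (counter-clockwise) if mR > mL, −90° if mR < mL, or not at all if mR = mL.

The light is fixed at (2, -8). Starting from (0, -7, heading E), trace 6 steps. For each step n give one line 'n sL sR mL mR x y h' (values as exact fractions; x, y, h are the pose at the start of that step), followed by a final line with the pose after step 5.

0 40 200 -180 60 0 -7 E
1 10 25 -20 5/2 -1 -7 N
2 200/17 200/17 -100/17 -100/17 -1 -8 W
3 20 20 -10 -10 0 -8 W
4 40 40 -20 -20 1 -8 W
5 100 100 -50 -50 2 -8 W
final 3 -8 W

n=0: pose=(0,-7,E); sL=40, sR=200; mL=-180, mR=60; mL+mR=-120 → advance -1; mR−mL=240 → turn +1·90°
n=1: pose=(-1,-7,N); sL=10, sR=25; mL=-20, mR=5/2; mL+mR=-35/2 → advance -1; mR−mL=45/2 → turn +1·90°
n=2: pose=(-1,-8,W); sL=200/17, sR=200/17; mL=-100/17, mR=-100/17; mL+mR=-200/17 → advance -1; mR−mL=0 → turn +0·90°
n=3: pose=(0,-8,W); sL=20, sR=20; mL=-10, mR=-10; mL+mR=-20 → advance -1; mR−mL=0 → turn +0·90°
n=4: pose=(1,-8,W); sL=40, sR=40; mL=-20, mR=-20; mL+mR=-40 → advance -1; mR−mL=0 → turn +0·90°
n=5: pose=(2,-8,W); sL=100, sR=100; mL=-50, mR=-50; mL+mR=-100 → advance -1; mR−mL=0 → turn +0·90°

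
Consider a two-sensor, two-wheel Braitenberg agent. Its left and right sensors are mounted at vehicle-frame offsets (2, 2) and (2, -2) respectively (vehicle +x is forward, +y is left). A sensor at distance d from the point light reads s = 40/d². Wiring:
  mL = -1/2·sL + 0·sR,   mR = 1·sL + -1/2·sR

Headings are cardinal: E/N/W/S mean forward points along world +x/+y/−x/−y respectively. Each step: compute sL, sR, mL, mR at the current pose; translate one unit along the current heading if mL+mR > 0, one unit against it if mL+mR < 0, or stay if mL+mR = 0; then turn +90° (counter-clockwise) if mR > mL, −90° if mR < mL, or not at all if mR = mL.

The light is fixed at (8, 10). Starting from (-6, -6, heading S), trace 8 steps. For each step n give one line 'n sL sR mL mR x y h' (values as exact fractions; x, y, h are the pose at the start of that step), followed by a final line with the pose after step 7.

n=0: pose=(-6,-6,S); sL=10/117, sR=2/29; mL=-5/117, mR=173/3393; mL+mR=28/3393 → advance +1; mR−mL=106/1131 → turn +1·90°
n=1: pose=(-6,-7,E); sL=40/369, sR=8/101; mL=-20/369, mR=2564/37269; mL+mR=544/37269 → advance +1; mR−mL=1528/12423 → turn +1·90°
n=2: pose=(-5,-7,N); sL=4/45, sR=20/173; mL=-2/45, mR=242/7785; mL+mR=-104/7785 → advance -1; mR−mL=196/2595 → turn +1·90°
n=3: pose=(-5,-8,W); sL=8/125, sR=40/481; mL=-4/125, mR=1348/60125; mL+mR=-576/60125 → advance -1; mR−mL=3272/60125 → turn +1·90°
n=4: pose=(-4,-8,S); sL=2/25, sR=10/149; mL=-1/25, mR=173/3725; mL+mR=24/3725 → advance +1; mR−mL=322/3725 → turn +1·90°
n=5: pose=(-4,-9,E); sL=40/389, sR=40/541; mL=-20/389, mR=13860/210449; mL+mR=3040/210449 → advance +1; mR−mL=24680/210449 → turn +1·90°
n=6: pose=(-3,-9,N); sL=20/229, sR=4/37; mL=-10/229, mR=282/8473; mL+mR=-88/8473 → advance -1; mR−mL=652/8473 → turn +1·90°
n=7: pose=(-3,-10,W); sL=40/653, sR=40/493; mL=-20/653, mR=6660/321929; mL+mR=-3200/321929 → advance -1; mR−mL=16520/321929 → turn +1·90°

0 10/117 2/29 -5/117 173/3393 -6 -6 S
1 40/369 8/101 -20/369 2564/37269 -6 -7 E
2 4/45 20/173 -2/45 242/7785 -5 -7 N
3 8/125 40/481 -4/125 1348/60125 -5 -8 W
4 2/25 10/149 -1/25 173/3725 -4 -8 S
5 40/389 40/541 -20/389 13860/210449 -4 -9 E
6 20/229 4/37 -10/229 282/8473 -3 -9 N
7 40/653 40/493 -20/653 6660/321929 -3 -10 W
final -2 -10 S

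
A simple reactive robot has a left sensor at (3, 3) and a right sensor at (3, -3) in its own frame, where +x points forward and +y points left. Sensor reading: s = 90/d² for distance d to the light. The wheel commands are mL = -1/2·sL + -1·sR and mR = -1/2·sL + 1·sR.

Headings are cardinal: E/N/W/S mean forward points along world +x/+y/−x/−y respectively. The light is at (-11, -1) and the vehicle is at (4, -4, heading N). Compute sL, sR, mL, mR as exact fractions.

left sensor world pos  = (1, -1); dL² = 144
right sensor world pos = (7, -1); dR² = 324
sL = 90/144 = 5/8
sR = 90/324 = 5/18
mL = -1/2·sL + -1·sR = -85/144
mR = -1/2·sL + 1·sR = -5/144

5/8 5/18 -85/144 -5/144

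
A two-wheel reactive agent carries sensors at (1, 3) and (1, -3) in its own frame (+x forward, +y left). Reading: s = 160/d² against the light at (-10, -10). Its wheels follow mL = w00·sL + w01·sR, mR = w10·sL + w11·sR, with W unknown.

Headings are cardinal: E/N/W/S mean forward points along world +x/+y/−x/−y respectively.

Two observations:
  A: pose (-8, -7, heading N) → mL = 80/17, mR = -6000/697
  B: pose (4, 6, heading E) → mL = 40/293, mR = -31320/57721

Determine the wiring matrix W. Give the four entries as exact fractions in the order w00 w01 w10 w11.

obs A: pose=(-8,-7,N) → sL=160/17, sR=160/41, mL=80/17, mR=-6000/697
obs B: pose=(4,6,E) → sL=80/293, sR=80/197, mL=40/293, mR=-31320/57721
sensor matrix S = [[160/17, 160/41], [80/293, 80/197]]; det S = 110899200/40231537
solve [mL_A; mL_B] = S·[w00; w01] and [mR_A; mR_B] = S·[w10; w11]:
  w00 = 1/2, w01 = 0, w10 = -1/2, w11 = -1

1/2 0 -1/2 -1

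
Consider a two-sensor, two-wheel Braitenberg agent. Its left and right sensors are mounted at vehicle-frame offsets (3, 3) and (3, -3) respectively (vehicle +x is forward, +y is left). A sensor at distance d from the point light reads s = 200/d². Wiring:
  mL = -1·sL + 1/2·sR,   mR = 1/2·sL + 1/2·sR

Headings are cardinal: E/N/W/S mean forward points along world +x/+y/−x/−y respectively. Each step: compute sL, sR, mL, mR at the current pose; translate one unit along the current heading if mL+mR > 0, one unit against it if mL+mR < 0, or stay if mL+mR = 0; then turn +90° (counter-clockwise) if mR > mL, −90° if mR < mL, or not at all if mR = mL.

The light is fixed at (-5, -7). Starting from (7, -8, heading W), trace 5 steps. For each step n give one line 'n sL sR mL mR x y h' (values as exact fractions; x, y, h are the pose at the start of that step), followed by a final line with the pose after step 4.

0 200/97 40/17 -1460/1649 3640/1649 7 -8 W
1 50/53 5/2 65/212 365/212 6 -8 S
2 200/197 200/221 -24500/43537 41800/43537 6 -9 E
3 100/41 100/113 -9250/4633 7700/4633 7 -9 N
4 200/117 200/81 -500/1053 2200/1053 7 -10 W
final 6 -10 S

n=0: pose=(7,-8,W); sL=200/97, sR=40/17; mL=-1460/1649, mR=3640/1649; mL+mR=2180/1649 → advance +1; mR−mL=300/97 → turn +1·90°
n=1: pose=(6,-8,S); sL=50/53, sR=5/2; mL=65/212, mR=365/212; mL+mR=215/106 → advance +1; mR−mL=75/53 → turn +1·90°
n=2: pose=(6,-9,E); sL=200/197, sR=200/221; mL=-24500/43537, mR=41800/43537; mL+mR=17300/43537 → advance +1; mR−mL=300/197 → turn +1·90°
n=3: pose=(7,-9,N); sL=100/41, sR=100/113; mL=-9250/4633, mR=7700/4633; mL+mR=-1550/4633 → advance -1; mR−mL=150/41 → turn +1·90°
n=4: pose=(7,-10,W); sL=200/117, sR=200/81; mL=-500/1053, mR=2200/1053; mL+mR=1700/1053 → advance +1; mR−mL=100/39 → turn +1·90°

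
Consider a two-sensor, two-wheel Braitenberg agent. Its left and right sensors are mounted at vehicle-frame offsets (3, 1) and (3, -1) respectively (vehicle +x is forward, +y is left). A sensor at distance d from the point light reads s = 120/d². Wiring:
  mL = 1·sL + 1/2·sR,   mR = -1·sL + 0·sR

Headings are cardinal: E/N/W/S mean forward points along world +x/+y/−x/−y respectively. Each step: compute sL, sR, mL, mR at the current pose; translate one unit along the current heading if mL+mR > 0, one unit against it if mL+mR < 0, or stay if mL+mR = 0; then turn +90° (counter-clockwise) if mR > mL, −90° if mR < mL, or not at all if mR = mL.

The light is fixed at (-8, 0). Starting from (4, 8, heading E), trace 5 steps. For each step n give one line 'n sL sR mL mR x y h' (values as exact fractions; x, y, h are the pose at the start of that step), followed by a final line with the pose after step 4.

0 20/51 60/137 4270/6987 -20/51 4 8 E
1 120/221 120/169 2580/2873 -120/221 5 8 S
2 15/17 30/41 870/697 -15/17 5 7 W
3 120/221 120/269 45540/59449 -120/221 4 7 N
4 20/51 60/137 4270/6987 -20/51 4 8 E
final 5 8 S

n=0: pose=(4,8,E); sL=20/51, sR=60/137; mL=4270/6987, mR=-20/51; mL+mR=30/137 → advance +1; mR−mL=-7010/6987 → turn -1·90°
n=1: pose=(5,8,S); sL=120/221, sR=120/169; mL=2580/2873, mR=-120/221; mL+mR=60/169 → advance +1; mR−mL=-4140/2873 → turn -1·90°
n=2: pose=(5,7,W); sL=15/17, sR=30/41; mL=870/697, mR=-15/17; mL+mR=15/41 → advance +1; mR−mL=-1485/697 → turn -1·90°
n=3: pose=(4,7,N); sL=120/221, sR=120/269; mL=45540/59449, mR=-120/221; mL+mR=60/269 → advance +1; mR−mL=-77820/59449 → turn -1·90°
n=4: pose=(4,8,E); sL=20/51, sR=60/137; mL=4270/6987, mR=-20/51; mL+mR=30/137 → advance +1; mR−mL=-7010/6987 → turn -1·90°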